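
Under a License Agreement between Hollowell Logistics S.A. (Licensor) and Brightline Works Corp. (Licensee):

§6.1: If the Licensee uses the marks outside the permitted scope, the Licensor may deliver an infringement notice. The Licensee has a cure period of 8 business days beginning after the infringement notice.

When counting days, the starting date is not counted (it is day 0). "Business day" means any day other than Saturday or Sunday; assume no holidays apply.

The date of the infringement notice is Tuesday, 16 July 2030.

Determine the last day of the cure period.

The last day of the cure period: counting 8 business days from Tuesday, 16 July 2030 (Jul 17, Jul 18, Jul 19, Jul 22, Jul 23, Jul 24, Jul 25, Jul 26, skipping weekends) reaches Friday, 26 July 2030.

26 July 2030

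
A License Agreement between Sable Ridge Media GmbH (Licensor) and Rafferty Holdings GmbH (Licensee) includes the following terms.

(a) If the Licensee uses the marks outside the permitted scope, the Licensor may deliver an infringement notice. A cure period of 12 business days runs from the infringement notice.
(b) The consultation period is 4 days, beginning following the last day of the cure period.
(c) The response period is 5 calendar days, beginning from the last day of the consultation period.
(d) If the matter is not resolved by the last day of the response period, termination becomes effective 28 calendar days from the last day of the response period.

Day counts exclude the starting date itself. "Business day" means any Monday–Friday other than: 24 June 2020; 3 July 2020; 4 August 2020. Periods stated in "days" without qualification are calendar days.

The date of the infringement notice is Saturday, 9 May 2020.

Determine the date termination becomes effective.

2 July 2020

The last day of the cure period: counting 12 business days from Saturday, 9 May 2020 (May 11, May 12, May 13, May 14, …, May 22, May 25, May 26, skipping weekends) reaches Tuesday, 26 May 2020.
Adding 4 calendar days to 26 May 2020 gives 30 May 2020, which is the last day of the consultation period.
The last day of the response period: 5 calendar days after 30 May 2020 is 4 June 2020.
Adding 28 calendar days to 4 June 2020 gives 2 July 2020, which is the date termination becomes effective.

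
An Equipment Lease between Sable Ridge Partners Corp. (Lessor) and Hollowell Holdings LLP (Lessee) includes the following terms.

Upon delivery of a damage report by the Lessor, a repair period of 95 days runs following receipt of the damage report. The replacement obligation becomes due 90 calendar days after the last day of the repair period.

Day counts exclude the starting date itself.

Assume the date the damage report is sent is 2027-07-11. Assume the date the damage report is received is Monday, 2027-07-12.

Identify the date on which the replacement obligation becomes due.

Adding 95 calendar days to 2027-07-12 gives 2027-10-15, which is the last day of the repair period.
The date on which the replacement obligation becomes due: 90 calendar days after 2027-10-15 is 2028-01-13.

2028-01-13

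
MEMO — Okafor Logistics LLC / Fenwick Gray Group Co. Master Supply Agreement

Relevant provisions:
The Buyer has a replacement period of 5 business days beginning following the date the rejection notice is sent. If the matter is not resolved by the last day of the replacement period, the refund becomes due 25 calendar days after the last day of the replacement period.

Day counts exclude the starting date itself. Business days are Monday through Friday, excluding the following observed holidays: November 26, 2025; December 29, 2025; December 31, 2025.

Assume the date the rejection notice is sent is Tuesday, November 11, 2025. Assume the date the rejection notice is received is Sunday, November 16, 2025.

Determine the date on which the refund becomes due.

The last day of the replacement period: counting 5 business days from Tuesday, November 11, 2025 (Nov 12, Nov 13, Nov 14, Nov 17, Nov 18, skipping weekends) reaches Tuesday, November 18, 2025.
The date on which the refund becomes due: November 18, 2025 + 25 days = December 13, 2025.

December 13, 2025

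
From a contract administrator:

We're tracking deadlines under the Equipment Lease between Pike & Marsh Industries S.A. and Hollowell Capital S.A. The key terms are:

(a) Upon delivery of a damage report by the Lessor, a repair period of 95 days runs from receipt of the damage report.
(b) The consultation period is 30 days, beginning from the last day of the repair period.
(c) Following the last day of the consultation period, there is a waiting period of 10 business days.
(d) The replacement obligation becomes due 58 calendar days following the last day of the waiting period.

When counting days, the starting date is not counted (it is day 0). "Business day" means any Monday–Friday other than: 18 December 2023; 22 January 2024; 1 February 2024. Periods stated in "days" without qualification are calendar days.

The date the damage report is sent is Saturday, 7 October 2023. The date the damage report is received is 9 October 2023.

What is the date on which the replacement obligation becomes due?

21 April 2024

The last day of the repair period: 9 October 2023 + 95 days = 12 January 2024.
Adding 30 calendar days to 12 January 2024 gives 11 February 2024, which is the last day of the consultation period.
From Sunday, 11 February 2024, 10 business days (Feb 12, Feb 13, Feb 14, Feb 15, Feb 16, Feb 19, Feb 20, Feb 21, Feb 22, Feb 23, skipping weekends) brings us to Friday, 23 February 2024, which is the last day of the waiting period.
The date on which the replacement obligation becomes due: 23 February 2024 + 58 days = 21 April 2024.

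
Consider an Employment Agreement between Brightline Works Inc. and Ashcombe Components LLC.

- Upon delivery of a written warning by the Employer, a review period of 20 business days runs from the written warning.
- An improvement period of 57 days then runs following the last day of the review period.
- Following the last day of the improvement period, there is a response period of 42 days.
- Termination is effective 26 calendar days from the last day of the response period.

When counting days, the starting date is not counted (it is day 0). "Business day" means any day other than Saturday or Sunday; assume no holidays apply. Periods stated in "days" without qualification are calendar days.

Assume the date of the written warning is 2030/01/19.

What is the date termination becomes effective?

The last day of the review period: 20 business days after Saturday, 2030/01/19, skipping weekends — Jan 21, Jan 22, Jan 23, Jan 24, …, Feb 13, Feb 14, Feb 15 — lands on Friday, 2030/02/15.
The last day of the improvement period: 2030/02/15 + 57 days = 2030/04/13.
The last day of the response period: 2030/04/13 + 42 days = 2030/05/25.
The date termination becomes effective: 26 calendar days after 2030/05/25 is 2030/06/20.

2030/06/20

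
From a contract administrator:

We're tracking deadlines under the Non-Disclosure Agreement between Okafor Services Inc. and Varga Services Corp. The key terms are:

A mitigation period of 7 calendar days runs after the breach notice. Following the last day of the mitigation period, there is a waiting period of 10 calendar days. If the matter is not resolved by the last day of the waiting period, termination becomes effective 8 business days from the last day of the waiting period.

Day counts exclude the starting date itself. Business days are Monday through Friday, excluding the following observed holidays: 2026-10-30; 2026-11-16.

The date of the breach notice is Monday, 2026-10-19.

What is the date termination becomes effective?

Adding 7 calendar days to 2026-10-19 gives 2026-10-26, which is the last day of the mitigation period.
Adding 10 calendar days to 2026-10-26 gives 2026-11-05, which is the last day of the waiting period.
The date termination becomes effective: counting 8 business days from Thursday, 2026-11-05 (Nov 6, Nov 9, Nov 10, Nov 11, Nov 12, Nov 13, Nov 17, Nov 18, skipping weekends and the listed holiday on Nov 16) reaches Wednesday, 2026-11-18.

2026-11-18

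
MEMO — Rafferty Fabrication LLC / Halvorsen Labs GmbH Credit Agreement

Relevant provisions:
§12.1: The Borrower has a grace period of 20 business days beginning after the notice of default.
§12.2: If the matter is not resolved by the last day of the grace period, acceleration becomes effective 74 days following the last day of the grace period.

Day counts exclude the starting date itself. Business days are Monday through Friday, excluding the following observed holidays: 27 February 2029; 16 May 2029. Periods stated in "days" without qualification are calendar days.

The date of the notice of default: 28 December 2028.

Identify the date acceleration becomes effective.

9 April 2029

The last day of the grace period: counting 20 business days from Thursday, 28 December 2028 (Dec 29, Jan 1, Jan 2, Jan 3, …, Jan 23, Jan 24, Jan 25, skipping weekends) reaches Thursday, 25 January 2029.
Adding 74 calendar days to 25 January 2029 gives 9 April 2029, which is the date acceleration becomes effective.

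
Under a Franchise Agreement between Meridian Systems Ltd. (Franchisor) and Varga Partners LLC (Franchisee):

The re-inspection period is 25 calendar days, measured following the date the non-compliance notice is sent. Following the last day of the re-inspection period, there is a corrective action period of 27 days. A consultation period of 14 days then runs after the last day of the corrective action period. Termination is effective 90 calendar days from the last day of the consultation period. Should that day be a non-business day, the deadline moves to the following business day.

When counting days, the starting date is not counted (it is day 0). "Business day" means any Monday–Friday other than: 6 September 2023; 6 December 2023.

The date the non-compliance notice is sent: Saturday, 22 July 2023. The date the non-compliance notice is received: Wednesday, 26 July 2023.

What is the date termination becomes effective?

25 December 2023

The last day of the re-inspection period: 22 July 2023 + 25 days = 16 August 2023.
The last day of the corrective action period: 16 August 2023 + 27 days = 12 September 2023.
The last day of the consultation period: 12 September 2023 + 14 days = 26 September 2023.
The date termination becomes effective: 26 September 2023 + 90 days = 25 December 2023. 25 December 2023 is a Monday and is not a listed holiday, so no roll-forward applies.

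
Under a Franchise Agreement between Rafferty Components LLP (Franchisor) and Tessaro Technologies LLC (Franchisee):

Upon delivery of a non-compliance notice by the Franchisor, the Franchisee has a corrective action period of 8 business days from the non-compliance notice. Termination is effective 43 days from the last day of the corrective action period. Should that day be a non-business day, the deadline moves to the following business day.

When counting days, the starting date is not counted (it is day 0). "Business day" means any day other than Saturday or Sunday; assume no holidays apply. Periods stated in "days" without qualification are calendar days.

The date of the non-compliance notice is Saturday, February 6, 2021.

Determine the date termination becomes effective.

April 1, 2021

The last day of the corrective action period: 8 business days after Saturday, February 6, 2021, skipping weekends — Feb 8, Feb 9, Feb 10, Feb 11, Feb 12, Feb 15, Feb 16, Feb 17 — lands on Wednesday, February 17, 2021.
The date termination becomes effective: February 17, 2021 + 43 days = April 1, 2021. April 1, 2021 is a Thursday, so no roll-forward applies.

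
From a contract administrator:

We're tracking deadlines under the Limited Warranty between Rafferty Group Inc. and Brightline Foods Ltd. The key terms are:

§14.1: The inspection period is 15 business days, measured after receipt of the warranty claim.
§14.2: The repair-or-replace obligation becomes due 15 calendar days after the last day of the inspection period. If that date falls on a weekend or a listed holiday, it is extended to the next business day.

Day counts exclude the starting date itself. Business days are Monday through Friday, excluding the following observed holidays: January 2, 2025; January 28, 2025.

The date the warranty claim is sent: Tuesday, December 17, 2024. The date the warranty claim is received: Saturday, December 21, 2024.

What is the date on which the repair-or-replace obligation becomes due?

January 29, 2025

From Saturday, December 21, 2024, 15 business days (Dec 23, Dec 24, Dec 25, Dec 26, …, Jan 9, Jan 10, Jan 13, skipping weekends and the listed holiday on Jan 2) brings us to Monday, January 13, 2025, which is the last day of the inspection period.
The date on which the repair-or-replace obligation becomes due: January 13, 2025 + 15 days = January 28, 2025. That falls on Tuesday, a listed holiday, so it rolls to the next business day, Wednesday, January 29, 2025.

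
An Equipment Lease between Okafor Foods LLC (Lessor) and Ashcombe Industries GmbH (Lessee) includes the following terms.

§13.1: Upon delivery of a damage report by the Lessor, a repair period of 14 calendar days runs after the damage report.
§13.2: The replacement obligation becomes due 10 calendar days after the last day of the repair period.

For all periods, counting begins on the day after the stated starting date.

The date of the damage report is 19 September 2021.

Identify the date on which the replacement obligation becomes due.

13 October 2021

The last day of the repair period: 14 calendar days after 19 September 2021 is 3 October 2021.
The date on which the replacement obligation becomes due: 3 October 2021 + 10 days = 13 October 2021.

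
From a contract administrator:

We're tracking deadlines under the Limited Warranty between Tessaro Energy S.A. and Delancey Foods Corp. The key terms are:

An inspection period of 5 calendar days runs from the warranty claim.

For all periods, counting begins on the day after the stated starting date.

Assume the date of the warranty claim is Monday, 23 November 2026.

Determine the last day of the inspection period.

28 November 2026

Adding 5 calendar days to 23 November 2026 gives 28 November 2026, which is the last day of the inspection period.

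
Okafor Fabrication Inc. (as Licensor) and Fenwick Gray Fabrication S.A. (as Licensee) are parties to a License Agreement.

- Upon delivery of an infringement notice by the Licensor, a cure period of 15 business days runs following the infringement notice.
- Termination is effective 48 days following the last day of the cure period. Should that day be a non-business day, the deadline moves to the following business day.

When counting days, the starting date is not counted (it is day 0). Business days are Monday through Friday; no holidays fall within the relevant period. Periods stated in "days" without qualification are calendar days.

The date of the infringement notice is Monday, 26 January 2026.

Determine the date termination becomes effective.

6 April 2026

The last day of the cure period: 15 business days after Monday, 26 January 2026, skipping weekends — Jan 27, Jan 28, Jan 29, Jan 30, …, Feb 12, Feb 13, Feb 16 — lands on Monday, 16 February 2026.
The date termination becomes effective: 48 calendar days after 16 February 2026 is 5 April 2026. That falls on a Sunday, so it rolls to the next business day, Monday, 6 April 2026.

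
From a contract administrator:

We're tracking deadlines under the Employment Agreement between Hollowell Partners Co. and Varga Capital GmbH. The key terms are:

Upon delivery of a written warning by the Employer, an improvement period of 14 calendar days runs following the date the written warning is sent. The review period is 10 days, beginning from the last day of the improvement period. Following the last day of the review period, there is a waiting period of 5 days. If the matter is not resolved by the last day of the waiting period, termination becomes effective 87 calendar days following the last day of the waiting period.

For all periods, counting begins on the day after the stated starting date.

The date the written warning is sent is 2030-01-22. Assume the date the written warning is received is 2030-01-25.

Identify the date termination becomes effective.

2030-05-18

The last day of the improvement period: 14 calendar days after 2030-01-22 is 2030-02-05.
The last day of the review period: 2030-02-05 + 10 days = 2030-02-15.
Adding 5 calendar days to 2030-02-15 gives 2030-02-20, which is the last day of the waiting period.
The date termination becomes effective: 2030-02-20 + 87 days = 2030-05-18.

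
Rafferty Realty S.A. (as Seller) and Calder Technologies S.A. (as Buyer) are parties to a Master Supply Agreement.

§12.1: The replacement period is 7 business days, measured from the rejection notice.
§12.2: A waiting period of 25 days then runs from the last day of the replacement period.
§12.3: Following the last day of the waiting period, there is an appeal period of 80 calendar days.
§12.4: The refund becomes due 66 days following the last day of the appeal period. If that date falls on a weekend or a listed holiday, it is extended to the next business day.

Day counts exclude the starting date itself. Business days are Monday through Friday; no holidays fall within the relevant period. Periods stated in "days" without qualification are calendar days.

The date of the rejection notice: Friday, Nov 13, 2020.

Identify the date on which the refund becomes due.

The last day of the replacement period: 7 business days after Friday, Nov 13, 2020, skipping weekends — Nov 16, Nov 17, Nov 18, Nov 19, Nov 20, Nov 23, Nov 24 — lands on Tuesday, Nov 24, 2020.
The last day of the waiting period: Nov 24, 2020 + 25 days = Dec 19, 2020.
Adding 80 calendar days to Dec 19, 2020 gives Mar 9, 2021, which is the last day of the appeal period.
The date on which the refund becomes due: 66 calendar days after Mar 9, 2021 is May 14, 2021. May 14, 2021 is a Friday, so no roll-forward applies.

May 14, 2021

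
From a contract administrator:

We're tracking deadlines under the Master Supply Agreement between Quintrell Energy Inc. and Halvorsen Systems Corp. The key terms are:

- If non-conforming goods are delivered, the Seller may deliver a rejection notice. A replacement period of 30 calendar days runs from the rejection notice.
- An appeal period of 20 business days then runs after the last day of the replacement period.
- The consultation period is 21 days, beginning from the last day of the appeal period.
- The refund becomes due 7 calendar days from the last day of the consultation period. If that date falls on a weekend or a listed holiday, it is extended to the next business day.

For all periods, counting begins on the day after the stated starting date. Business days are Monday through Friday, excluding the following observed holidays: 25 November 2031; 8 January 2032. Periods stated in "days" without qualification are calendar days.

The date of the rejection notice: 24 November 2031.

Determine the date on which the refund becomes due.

The last day of the replacement period: 24 November 2031 + 30 days = 24 December 2031.
From Wednesday, 24 December 2031, 20 business days (Dec 25, Dec 26, Dec 29, Dec 30, …, Jan 20, Jan 21, Jan 22, skipping weekends and the listed holiday on Jan 8) brings us to Thursday, 22 January 2032, which is the last day of the appeal period.
The last day of the consultation period: 21 calendar days after 22 January 2032 is 12 February 2032.
The date on which the refund becomes due: 12 February 2032 + 7 days = 19 February 2032. 19 February 2032 is a Thursday and is not a listed holiday, so no roll-forward applies.

19 February 2032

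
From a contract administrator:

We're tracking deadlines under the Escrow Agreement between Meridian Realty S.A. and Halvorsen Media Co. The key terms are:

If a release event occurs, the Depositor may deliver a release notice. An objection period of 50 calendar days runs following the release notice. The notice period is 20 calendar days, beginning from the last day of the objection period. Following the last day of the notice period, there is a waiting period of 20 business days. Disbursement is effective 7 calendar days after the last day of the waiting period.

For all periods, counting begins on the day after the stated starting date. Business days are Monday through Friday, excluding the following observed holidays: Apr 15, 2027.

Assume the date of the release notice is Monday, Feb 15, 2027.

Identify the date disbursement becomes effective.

May 31, 2027

Adding 50 calendar days to Feb 15, 2027 gives Apr 6, 2027, which is the last day of the objection period.
The last day of the notice period: 20 calendar days after Apr 6, 2027 is Apr 26, 2027.
The last day of the waiting period: counting 20 business days from Monday, Apr 26, 2027 (Apr 27, Apr 28, Apr 29, Apr 30, …, May 20, May 21, May 24, skipping weekends) reaches Monday, May 24, 2027.
The date disbursement becomes effective: May 24, 2027 + 7 days = May 31, 2027.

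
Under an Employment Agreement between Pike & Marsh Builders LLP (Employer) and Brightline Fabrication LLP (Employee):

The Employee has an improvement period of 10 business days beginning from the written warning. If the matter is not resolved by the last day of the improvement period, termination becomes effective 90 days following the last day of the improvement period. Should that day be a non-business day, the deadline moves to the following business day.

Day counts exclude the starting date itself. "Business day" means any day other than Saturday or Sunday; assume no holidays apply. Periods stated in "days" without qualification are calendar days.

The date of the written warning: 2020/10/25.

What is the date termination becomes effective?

From Sunday, 2020/10/25, 10 business days (Oct 26, Oct 27, Oct 28, Oct 29, Oct 30, Nov 2, Nov 3, Nov 4, Nov 5, Nov 6, skipping weekends) brings us to Friday, 2020/11/06, which is the last day of the improvement period.
The date termination becomes effective: 2020/11/06 + 90 days = 2021/02/04. 2021/02/04 is a Thursday, so no roll-forward applies.

2021/02/04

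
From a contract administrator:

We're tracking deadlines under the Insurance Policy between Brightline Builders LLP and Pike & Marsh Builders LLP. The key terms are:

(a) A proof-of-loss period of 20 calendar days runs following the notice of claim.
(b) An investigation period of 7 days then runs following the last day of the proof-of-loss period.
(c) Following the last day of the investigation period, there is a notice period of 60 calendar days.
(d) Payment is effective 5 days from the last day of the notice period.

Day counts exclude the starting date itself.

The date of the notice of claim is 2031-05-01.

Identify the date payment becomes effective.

The last day of the proof-of-loss period: 2031-05-01 + 20 days = 2031-05-21.
The last day of the investigation period: 2031-05-21 + 7 days = 2031-05-28.
The last day of the notice period: 2031-05-28 + 60 days = 2031-07-27.
Adding 5 calendar days to 2031-07-27 gives 2031-08-01, which is the date payment becomes effective.

2031-08-01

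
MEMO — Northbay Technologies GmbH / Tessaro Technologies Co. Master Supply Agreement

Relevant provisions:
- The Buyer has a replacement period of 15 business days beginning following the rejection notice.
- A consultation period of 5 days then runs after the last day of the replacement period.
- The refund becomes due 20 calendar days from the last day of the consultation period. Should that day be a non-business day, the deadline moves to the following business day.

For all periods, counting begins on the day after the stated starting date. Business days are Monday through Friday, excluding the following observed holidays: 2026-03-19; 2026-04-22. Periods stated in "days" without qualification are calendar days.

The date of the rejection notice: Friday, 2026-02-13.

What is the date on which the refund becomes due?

From Friday, 2026-02-13, 15 business days (Feb 16, Feb 17, Feb 18, Feb 19, …, Mar 4, Mar 5, Mar 6, skipping weekends) brings us to Friday, 2026-03-06, which is the last day of the replacement period.
The last day of the consultation period: 2026-03-06 + 5 days = 2026-03-11.
The date on which the refund becomes due: 20 calendar days after 2026-03-11 is 2026-03-31. 2026-03-31 is a Tuesday and is not a listed holiday, so no roll-forward applies.

2026-03-31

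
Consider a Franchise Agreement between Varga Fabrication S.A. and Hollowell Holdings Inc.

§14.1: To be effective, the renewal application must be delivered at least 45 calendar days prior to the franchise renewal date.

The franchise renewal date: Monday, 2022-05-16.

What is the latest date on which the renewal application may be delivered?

Counting back 45 calendar days from 2022-05-16 gives 2022-04-01.

2022-04-01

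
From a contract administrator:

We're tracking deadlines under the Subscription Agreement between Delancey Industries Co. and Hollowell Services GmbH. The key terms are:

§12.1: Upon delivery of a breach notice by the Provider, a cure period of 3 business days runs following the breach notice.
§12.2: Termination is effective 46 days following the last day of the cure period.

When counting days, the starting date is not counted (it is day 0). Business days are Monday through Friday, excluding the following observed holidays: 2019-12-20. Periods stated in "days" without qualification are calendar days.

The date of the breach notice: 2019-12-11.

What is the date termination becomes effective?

The last day of the cure period: 3 business days after Wednesday, 2019-12-11, skipping weekends — Dec 12, Dec 13, Dec 16 — lands on Monday, 2019-12-16.
The date termination becomes effective: 2019-12-16 + 46 days = 2020-01-31.

2020-01-31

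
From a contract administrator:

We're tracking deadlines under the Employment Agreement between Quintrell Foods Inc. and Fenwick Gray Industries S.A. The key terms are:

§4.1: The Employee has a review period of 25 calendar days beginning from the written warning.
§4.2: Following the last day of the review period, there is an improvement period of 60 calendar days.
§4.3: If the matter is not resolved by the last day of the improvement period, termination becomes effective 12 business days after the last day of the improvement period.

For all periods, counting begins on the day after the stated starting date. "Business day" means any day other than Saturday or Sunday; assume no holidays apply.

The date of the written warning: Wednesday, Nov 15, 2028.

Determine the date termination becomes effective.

Feb 26, 2029

The last day of the review period: Nov 15, 2028 + 25 days = Dec 10, 2028.
The last day of the improvement period: 60 calendar days after Dec 10, 2028 is Feb 8, 2029.
The date termination becomes effective: 12 business days after Thursday, Feb 8, 2029, skipping weekends — Feb 9, Feb 12, Feb 13, Feb 14, …, Feb 22, Feb 23, Feb 26 — lands on Monday, Feb 26, 2029.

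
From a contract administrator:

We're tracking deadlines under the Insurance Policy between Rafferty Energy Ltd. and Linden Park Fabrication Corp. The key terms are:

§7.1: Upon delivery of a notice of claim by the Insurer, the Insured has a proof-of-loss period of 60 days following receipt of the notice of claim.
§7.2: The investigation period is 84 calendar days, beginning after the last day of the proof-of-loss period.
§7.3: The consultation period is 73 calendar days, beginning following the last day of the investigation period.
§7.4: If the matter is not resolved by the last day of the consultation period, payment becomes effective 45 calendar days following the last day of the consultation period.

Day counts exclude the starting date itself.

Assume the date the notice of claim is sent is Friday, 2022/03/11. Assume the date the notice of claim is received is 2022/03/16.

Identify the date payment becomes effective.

Adding 60 calendar days to 2022/03/16 gives 2022/05/15, which is the last day of the proof-of-loss period.
The last day of the investigation period: 84 calendar days after 2022/05/15 is 2022/08/07.
The last day of the consultation period: 73 calendar days after 2022/08/07 is 2022/10/19.
The date payment becomes effective: 45 calendar days after 2022/10/19 is 2022/12/03.

2022/12/03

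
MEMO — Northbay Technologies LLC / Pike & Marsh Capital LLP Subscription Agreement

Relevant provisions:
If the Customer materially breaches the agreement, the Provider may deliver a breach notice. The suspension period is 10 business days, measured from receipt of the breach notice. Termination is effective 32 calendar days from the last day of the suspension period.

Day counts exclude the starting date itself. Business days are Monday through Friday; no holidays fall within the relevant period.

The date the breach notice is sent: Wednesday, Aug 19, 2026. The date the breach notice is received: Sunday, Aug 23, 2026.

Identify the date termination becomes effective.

From Sunday, Aug 23, 2026, 10 business days (Aug 24, Aug 25, Aug 26, Aug 27, Aug 28, Aug 31, Sep 1, Sep 2, Sep 3, Sep 4, skipping weekends) brings us to Friday, Sep 4, 2026, which is the last day of the suspension period.
Adding 32 calendar days to Sep 4, 2026 gives Oct 6, 2026, which is the date termination becomes effective.

Oct 6, 2026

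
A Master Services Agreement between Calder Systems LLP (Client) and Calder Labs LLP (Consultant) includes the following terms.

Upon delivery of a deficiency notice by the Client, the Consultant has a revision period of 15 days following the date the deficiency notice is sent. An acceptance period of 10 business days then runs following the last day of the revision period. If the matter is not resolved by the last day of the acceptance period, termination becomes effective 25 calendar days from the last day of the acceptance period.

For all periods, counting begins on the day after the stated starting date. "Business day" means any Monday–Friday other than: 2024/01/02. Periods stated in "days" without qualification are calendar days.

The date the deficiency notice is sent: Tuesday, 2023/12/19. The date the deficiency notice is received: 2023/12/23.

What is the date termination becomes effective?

Adding 15 calendar days to 2023/12/19 gives 2024/01/03, which is the last day of the revision period.
The last day of the acceptance period: 10 business days after Wednesday, 2024/01/03, skipping weekends — Jan 4, Jan 5, Jan 8, Jan 9, Jan 10, Jan 11, Jan 12, Jan 15, Jan 16, Jan 17 — lands on Wednesday, 2024/01/17.
The date termination becomes effective: 25 calendar days after 2024/01/17 is 2024/02/11.

2024/02/11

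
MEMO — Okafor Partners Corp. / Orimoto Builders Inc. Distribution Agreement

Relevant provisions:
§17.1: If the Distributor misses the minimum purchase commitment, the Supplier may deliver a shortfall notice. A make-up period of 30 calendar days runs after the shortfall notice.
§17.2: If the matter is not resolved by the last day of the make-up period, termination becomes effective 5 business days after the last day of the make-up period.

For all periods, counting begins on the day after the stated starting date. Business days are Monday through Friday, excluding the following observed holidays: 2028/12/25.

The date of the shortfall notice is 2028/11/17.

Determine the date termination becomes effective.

The last day of the make-up period: 2028/11/17 + 30 days = 2028/12/17.
From Sunday, 2028/12/17, 5 business days (Dec 18, Dec 19, Dec 20, Dec 21, Dec 22, skipping weekends) brings us to Friday, 2028/12/22, which is the date termination becomes effective.

2028/12/22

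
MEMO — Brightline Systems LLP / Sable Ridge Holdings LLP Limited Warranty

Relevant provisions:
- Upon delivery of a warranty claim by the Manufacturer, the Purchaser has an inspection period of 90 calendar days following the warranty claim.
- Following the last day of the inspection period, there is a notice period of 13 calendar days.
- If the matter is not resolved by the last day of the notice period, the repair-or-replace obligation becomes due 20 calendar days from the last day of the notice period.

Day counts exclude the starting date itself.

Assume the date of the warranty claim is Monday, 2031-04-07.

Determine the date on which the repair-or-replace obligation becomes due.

Adding 90 calendar days to 2031-04-07 gives 2031-07-06, which is the last day of the inspection period.
The last day of the notice period: 2031-07-06 + 13 days = 2031-07-19.
The date on which the repair-or-replace obligation becomes due: 2031-07-19 + 20 days = 2031-08-08.

2031-08-08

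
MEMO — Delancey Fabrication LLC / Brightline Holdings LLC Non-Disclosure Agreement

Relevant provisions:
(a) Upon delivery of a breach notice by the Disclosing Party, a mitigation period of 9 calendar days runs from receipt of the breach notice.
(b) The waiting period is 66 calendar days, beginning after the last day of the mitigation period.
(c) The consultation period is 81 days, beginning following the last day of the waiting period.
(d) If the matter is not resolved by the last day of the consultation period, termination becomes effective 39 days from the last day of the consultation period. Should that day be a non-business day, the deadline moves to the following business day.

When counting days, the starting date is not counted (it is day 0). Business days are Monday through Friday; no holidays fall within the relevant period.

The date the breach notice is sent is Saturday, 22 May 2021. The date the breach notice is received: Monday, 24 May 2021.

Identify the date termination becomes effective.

The last day of the mitigation period: 9 calendar days after 24 May 2021 is 2 June 2021.
Adding 66 calendar days to 2 June 2021 gives 7 August 2021, which is the last day of the waiting period.
Adding 81 calendar days to 7 August 2021 gives 27 October 2021, which is the last day of the consultation period.
The date termination becomes effective: 27 October 2021 + 39 days = 5 December 2021. That falls on a Sunday, so it rolls to the next business day, Monday, 6 December 2021.

6 December 2021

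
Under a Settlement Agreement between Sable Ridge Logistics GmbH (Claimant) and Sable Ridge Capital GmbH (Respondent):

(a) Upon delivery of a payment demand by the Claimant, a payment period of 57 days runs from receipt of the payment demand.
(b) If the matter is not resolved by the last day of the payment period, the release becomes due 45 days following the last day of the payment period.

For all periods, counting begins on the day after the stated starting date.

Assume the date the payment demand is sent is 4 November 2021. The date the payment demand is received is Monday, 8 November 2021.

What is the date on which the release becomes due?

18 February 2022

Adding 57 calendar days to 8 November 2021 gives 4 January 2022, which is the last day of the payment period.
Adding 45 calendar days to 4 January 2022 gives 18 February 2022, which is the date on which the release becomes due.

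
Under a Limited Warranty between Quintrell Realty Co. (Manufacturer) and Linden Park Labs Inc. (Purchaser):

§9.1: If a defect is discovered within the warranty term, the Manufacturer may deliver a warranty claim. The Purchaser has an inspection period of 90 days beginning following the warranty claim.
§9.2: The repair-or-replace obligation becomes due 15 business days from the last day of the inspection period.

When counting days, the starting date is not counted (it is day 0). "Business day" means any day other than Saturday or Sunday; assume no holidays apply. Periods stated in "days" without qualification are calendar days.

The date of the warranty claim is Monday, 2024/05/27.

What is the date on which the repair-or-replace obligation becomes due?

Adding 90 calendar days to 2024/05/27 gives 2024/08/25, which is the last day of the inspection period.
The date on which the repair-or-replace obligation becomes due: counting 15 business days from Sunday, 2024/08/25 (Aug 26, Aug 27, Aug 28, Aug 29, …, Sep 11, Sep 12, Sep 13, skipping weekends) reaches Friday, 2024/09/13.

2024/09/13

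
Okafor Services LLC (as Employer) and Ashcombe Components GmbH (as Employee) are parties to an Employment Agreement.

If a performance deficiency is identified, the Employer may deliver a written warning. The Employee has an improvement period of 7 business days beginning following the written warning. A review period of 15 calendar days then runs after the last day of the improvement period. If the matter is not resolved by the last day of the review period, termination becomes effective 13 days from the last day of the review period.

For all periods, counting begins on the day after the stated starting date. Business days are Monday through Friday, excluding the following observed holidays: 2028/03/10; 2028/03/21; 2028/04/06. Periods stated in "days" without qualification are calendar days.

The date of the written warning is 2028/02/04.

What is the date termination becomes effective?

The last day of the improvement period: 7 business days after Friday, 2028/02/04, skipping weekends — Feb 7, Feb 8, Feb 9, Feb 10, Feb 11, Feb 14, Feb 15 — lands on Tuesday, 2028/02/15.
The last day of the review period: 15 calendar days after 2028/02/15 is 2028/03/01.
Adding 13 calendar days to 2028/03/01 gives 2028/03/14, which is the date termination becomes effective.

2028/03/14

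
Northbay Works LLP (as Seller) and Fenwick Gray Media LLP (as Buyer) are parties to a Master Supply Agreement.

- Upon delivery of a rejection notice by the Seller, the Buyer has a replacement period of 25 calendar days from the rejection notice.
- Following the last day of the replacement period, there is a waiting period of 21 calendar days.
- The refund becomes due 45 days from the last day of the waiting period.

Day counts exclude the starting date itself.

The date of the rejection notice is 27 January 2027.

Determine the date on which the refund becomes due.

The last day of the replacement period: 25 calendar days after 27 January 2027 is 21 February 2027.
Adding 21 calendar days to 21 February 2027 gives 14 March 2027, which is the last day of the waiting period.
The date on which the refund becomes due: 45 calendar days after 14 March 2027 is 28 April 2027.

28 April 2027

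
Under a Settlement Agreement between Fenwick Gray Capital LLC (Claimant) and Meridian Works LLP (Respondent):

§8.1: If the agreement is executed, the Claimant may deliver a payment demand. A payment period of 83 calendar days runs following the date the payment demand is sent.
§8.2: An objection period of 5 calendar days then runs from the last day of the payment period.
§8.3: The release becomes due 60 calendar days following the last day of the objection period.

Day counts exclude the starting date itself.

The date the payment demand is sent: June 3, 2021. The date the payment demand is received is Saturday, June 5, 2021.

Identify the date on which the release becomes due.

October 29, 2021

Adding 83 calendar days to June 3, 2021 gives August 25, 2021, which is the last day of the payment period.
The last day of the objection period: August 25, 2021 + 5 days = August 30, 2021.
The date on which the release becomes due: 60 calendar days after August 30, 2021 is October 29, 2021.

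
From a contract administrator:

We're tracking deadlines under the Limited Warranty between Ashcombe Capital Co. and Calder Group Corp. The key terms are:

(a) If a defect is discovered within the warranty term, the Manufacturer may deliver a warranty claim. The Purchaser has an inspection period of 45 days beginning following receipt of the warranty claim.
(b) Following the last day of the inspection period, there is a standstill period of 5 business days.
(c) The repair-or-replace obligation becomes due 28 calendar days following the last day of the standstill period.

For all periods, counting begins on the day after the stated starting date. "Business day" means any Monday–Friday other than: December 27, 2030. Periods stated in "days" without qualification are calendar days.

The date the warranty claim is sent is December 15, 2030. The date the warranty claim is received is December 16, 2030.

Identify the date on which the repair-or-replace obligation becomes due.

March 6, 2031

The last day of the inspection period: December 16, 2030 + 45 days = January 30, 2031.
From Thursday, January 30, 2031, 5 business days (Jan 31, Feb 3, Feb 4, Feb 5, Feb 6, skipping weekends) brings us to Thursday, February 6, 2031, which is the last day of the standstill period.
The date on which the repair-or-replace obligation becomes due: February 6, 2031 + 28 days = March 6, 2031.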